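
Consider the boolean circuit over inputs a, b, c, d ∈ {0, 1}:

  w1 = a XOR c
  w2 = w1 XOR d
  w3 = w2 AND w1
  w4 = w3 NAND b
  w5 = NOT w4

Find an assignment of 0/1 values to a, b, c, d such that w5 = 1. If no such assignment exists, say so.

w5 = NOT w4 must be 1, so w4 = 0.
w4 = w3 NAND b must be 0, so both w3 = 1 and b = 1.
Check with a=0, b=1, c=1, d=0:
w1 = a XOR c = 0 XOR 1 = 1
w2 = w1 XOR d = 1 XOR 0 = 1
w3 = w2 AND w1 = 1 AND 1 = 1
w4 = w3 NAND b = 1 NAND 1 = 0
w5 = NOT w4 = NOT 0 = 1
So w5 = 1 as required.

a=0, b=1, c=1, d=0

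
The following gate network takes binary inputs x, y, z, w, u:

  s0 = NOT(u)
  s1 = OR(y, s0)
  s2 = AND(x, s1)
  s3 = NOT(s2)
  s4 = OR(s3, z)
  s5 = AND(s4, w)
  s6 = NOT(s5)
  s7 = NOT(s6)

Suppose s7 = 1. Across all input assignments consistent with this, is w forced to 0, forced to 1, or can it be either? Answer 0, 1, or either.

1

s7 = NOT(s6) must be 1, so s6 = 0.
s6 = NOT(s5) must be 0, so s5 = 1.
s5 = AND(s4, w) must be 1, so both s4 = 1 and w = 1.
Every assignment with s7 = 1 has w = 1; there are 13 such assignment(s).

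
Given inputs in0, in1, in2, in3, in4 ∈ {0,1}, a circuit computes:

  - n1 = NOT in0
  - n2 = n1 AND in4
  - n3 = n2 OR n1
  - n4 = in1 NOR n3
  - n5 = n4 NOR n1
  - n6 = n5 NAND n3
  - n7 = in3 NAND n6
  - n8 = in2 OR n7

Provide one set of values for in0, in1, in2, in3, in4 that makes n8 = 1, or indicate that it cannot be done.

in0=0, in1=1, in2=1, in3=1, in4=1

n8 = in2 OR n7 must be 1, so at least one of in2, n7 is 1.
Check with in0=0, in1=1, in2=1, in3=1, in4=1:
n1 = NOT in0 = NOT 0 = 1
n2 = n1 AND in4 = 1 AND 1 = 1
n3 = n2 OR n1 = 1 OR 1 = 1
n4 = in1 NOR n3 = 1 NOR 1 = 0
n5 = n4 NOR n1 = 0 NOR 1 = 0
n6 = n5 NAND n3 = 0 NAND 1 = 1
n7 = in3 NAND n6 = 1 NAND 1 = 0
n8 = in2 OR n7 = 1 OR 0 = 1
So n8 = 1 as required.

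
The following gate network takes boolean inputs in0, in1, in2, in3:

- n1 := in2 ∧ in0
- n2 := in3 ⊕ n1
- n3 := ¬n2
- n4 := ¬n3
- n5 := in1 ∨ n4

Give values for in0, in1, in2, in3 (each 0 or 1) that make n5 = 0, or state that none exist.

n5 = in1 ∨ n4 must be 0, so both in1 = 0 and n4 = 0.
n4 = ¬n3 must be 0, so n3 = 1.
n3 = ¬n2 must be 1, so n2 = 0.
Check with in0=1 in1=0 in2=0 in3=0:
n1 = in2 ∧ in0 = 0 ∧ 1 = 0
n2 = in3 ⊕ n1 = 0 ⊕ 0 = 0
n3 = ¬n2 = ¬0 = 1
n4 = ¬n3 = ¬1 = 0
n5 = in1 ∨ n4 = 0 ∨ 0 = 0
So n5 = 0 as required.

in0=1 in1=0 in2=0 in3=0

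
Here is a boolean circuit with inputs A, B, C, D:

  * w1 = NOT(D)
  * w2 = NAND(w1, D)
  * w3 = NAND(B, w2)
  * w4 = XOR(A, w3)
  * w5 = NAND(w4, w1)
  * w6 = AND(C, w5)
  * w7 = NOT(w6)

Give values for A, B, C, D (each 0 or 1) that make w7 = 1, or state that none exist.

A=0, B=0, C=1, D=0

w7 = NOT(w6) must be 1, so w6 = 0.
Check with A=0, B=0, C=1, D=0:
w1 = NOT(D) = NOT 0 = 1
w2 = NAND(w1, D) = NAND(1, 0) = 1
w3 = NAND(B, w2) = NAND(0, 1) = 1
w4 = XOR(A, w3) = XOR(0, 1) = 1
w5 = NAND(w4, w1) = NAND(1, 1) = 0
w6 = AND(C, w5) = AND(1, 0) = 0
w7 = NOT(w6) = NOT 0 = 1
So w7 = 1 as required.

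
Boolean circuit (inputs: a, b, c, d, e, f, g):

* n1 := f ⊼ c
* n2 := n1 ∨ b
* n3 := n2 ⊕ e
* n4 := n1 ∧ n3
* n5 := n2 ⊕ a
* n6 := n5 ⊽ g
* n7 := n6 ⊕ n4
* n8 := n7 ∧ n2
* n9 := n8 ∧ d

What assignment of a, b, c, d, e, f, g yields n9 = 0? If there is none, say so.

a=1, b=0, c=1, d=0, e=1, f=1, g=1

n9 = n8 ∧ d must be 0, so at least one of n8, d is 0.
Check with a=1, b=0, c=1, d=0, e=1, f=1, g=1:
n1 = f ⊼ c = 1 ⊼ 1 = 0
n2 = n1 ∨ b = 0 ∨ 0 = 0
n3 = n2 ⊕ e = 0 ⊕ 1 = 1
n4 = n1 ∧ n3 = 0 ∧ 1 = 0
n5 = n2 ⊕ a = 0 ⊕ 1 = 1
n6 = n5 ⊽ g = 1 ⊽ 1 = 0
n7 = n6 ⊕ n4 = 0 ⊕ 0 = 0
n8 = n7 ∧ n2 = 0 ∧ 0 = 0
n9 = n8 ∧ d = 0 ∧ 0 = 0
So n9 = 0 as required.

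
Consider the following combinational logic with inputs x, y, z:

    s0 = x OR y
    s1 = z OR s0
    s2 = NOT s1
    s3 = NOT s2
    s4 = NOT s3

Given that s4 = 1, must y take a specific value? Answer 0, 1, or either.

0

s4 = NOT s3 must be 1, so s3 = 0.
s3 = NOT s2 must be 0, so s2 = 1.
s2 = NOT s1 must be 1, so s1 = 0.
Every assignment with s4 = 1 has y = 0; there are 1 such assignment(s).
  x=0, y=0, z=0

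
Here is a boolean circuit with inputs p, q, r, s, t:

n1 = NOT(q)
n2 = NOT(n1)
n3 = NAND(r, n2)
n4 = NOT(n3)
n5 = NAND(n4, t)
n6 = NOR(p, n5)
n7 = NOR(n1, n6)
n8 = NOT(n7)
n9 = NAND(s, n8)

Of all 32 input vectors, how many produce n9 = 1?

23

n9 = NAND(s, n8) must be 1, so at least one of s, n8 is 0.
Enumerating the 32 input combinations, 23 give n9 = 1 and 9 give n9 = 0.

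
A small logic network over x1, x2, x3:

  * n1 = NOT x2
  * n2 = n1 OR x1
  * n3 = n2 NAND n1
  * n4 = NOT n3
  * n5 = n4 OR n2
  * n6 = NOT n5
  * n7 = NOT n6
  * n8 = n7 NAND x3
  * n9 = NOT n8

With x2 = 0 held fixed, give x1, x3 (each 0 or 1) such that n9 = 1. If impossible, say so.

n9 = NOT n8 must be 1, so n8 = 0.
Check with x2 = 0 and x1=0, x3=1:
n1 = NOT x2 = NOT 0 = 1
n2 = n1 OR x1 = 1 OR 0 = 1
n3 = n2 NAND n1 = 1 NAND 1 = 0
n4 = NOT n3 = NOT 0 = 1
n5 = n4 OR n2 = 1 OR 1 = 1
n6 = NOT n5 = NOT 1 = 0
n7 = NOT n6 = NOT 0 = 1
n8 = n7 NAND x3 = 1 NAND 1 = 0
n9 = NOT n8 = NOT 0 = 1
So n9 = 1.

x1=0, x3=1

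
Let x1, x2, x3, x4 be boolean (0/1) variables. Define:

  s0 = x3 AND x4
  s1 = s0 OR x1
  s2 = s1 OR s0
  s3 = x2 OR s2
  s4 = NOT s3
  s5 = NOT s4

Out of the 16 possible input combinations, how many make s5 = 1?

13

s5 = NOT s4 must be 1, so s4 = 0.
s4 = NOT s3 must be 0, so s3 = 1.
Enumerating the 16 input combinations, 13 give s5 = 1 and 3 give s5 = 0.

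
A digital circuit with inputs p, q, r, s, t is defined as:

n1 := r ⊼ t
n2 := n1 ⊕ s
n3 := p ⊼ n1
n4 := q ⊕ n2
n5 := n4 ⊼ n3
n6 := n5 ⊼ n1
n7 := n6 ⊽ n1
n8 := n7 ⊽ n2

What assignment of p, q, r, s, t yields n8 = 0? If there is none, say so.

p=0, q=1, r=0, s=0, t=0

Check with p=0, q=1, r=0, s=0, t=0:
n1 = r ⊼ t = 0 ⊼ 0 = 1
n2 = n1 ⊕ s = 1 ⊕ 0 = 1
n3 = p ⊼ n1 = 0 ⊼ 1 = 1
n4 = q ⊕ n2 = 1 ⊕ 1 = 0
n5 = n4 ⊼ n3 = 0 ⊼ 1 = 1
n6 = n5 ⊼ n1 = 1 ⊼ 1 = 0
n7 = n6 ⊽ n1 = 0 ⊽ 1 = 0
n8 = n7 ⊽ n2 = 0 ⊽ 1 = 0
So n8 = 0 as required.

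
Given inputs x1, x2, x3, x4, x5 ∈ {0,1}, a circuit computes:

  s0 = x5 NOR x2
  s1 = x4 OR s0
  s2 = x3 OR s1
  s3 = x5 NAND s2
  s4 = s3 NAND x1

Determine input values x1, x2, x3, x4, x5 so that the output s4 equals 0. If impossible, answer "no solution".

x1=1, x2=0, x3=0, x4=0, x5=1

s4 = s3 NAND x1 must be 0, so both s3 = 1 and x1 = 1.
s3 = x5 NAND s2 must be 1, so at least one of x5, s2 is 0.
Check with x1=1, x2=0, x3=0, x4=0, x5=1:
s0 = x5 NOR x2 = 1 NOR 0 = 0
s1 = x4 OR s0 = 0 OR 0 = 0
s2 = x3 OR s1 = 0 OR 0 = 0
s3 = x5 NAND s2 = 1 NAND 0 = 1
s4 = s3 NAND x1 = 1 NAND 1 = 0
So s4 = 0 as required.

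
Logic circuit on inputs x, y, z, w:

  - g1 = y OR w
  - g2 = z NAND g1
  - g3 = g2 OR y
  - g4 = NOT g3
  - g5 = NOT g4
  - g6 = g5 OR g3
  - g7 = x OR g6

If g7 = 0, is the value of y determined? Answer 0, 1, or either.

0

g7 = x OR g6 must be 0, so both x = 0 and g6 = 0.
g6 = g5 OR g3 must be 0, so both g5 = 0 and g3 = 0.
g5 = NOT g4 must be 0, so g4 = 1.
Every assignment with g7 = 0 has y = 0; there are 1 such assignment(s).
  x=0, y=0, z=1, w=1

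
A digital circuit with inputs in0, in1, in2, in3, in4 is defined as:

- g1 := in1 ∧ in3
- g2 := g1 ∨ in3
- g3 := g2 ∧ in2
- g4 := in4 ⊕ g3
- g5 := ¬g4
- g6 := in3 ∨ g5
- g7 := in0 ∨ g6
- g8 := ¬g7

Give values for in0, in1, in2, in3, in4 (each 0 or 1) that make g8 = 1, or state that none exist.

in0=0, in1=0, in2=1, in3=0, in4=1

g8 = ¬g7 must be 1, so g7 = 0.
g7 = in0 ∨ g6 must be 0, so both in0 = 0 and g6 = 0.
g6 = in3 ∨ g5 must be 0, so both in3 = 0 and g5 = 0.
Check with in0=0, in1=0, in2=1, in3=0, in4=1:
g1 = in1 ∧ in3 = 0 ∧ 0 = 0
g2 = g1 ∨ in3 = 0 ∨ 0 = 0
g3 = g2 ∧ in2 = 0 ∧ 1 = 0
g4 = in4 ⊕ g3 = 1 ⊕ 0 = 1
g5 = ¬g4 = ¬1 = 0
g6 = in3 ∨ g5 = 0 ∨ 0 = 0
g7 = in0 ∨ g6 = 0 ∨ 0 = 0
g8 = ¬g7 = ¬0 = 1
So g8 = 1 as required.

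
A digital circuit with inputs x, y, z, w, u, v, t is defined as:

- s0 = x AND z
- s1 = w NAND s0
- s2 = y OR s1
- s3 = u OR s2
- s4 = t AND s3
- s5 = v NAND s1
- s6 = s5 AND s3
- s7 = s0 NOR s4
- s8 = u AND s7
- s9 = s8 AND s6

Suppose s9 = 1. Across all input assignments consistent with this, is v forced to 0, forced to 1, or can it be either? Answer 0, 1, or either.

0

s9 = s8 AND s6 must be 1, so both s8 = 1 and s6 = 1.
s8 = u AND s7 must be 1, so both u = 1 and s7 = 1.
Every assignment with s9 = 1 has v = 0; there are 12 such assignment(s).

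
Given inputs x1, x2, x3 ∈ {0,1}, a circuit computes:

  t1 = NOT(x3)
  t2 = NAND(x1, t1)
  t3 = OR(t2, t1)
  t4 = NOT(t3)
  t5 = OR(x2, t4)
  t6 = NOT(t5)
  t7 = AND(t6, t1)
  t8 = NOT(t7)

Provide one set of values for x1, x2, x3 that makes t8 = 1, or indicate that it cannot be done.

x1=0, x2=1, x3=0

t8 = NOT(t7) must be 1, so t7 = 0.
t7 = AND(t6, t1) must be 0, so at least one of t6, t1 is 0.
Check with x1=0, x2=1, x3=0:
t1 = NOT(x3) = NOT 0 = 1
t2 = NAND(x1, t1) = NAND(0, 1) = 1
t3 = OR(t2, t1) = OR(1, 1) = 1
t4 = NOT(t3) = NOT 1 = 0
t5 = OR(x2, t4) = OR(1, 0) = 1
t6 = NOT(t5) = NOT 1 = 0
t7 = AND(t6, t1) = AND(0, 1) = 0
t8 = NOT(t7) = NOT 0 = 1
So t8 = 1 as required.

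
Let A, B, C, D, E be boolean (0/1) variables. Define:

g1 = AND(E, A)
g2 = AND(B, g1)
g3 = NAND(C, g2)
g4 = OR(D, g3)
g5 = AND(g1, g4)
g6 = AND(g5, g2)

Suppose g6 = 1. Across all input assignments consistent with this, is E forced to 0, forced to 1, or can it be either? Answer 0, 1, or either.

g6 = AND(g5, g2) must be 1, so both g5 = 1 and g2 = 1.
Every assignment with g6 = 1 has E = 1; there are 3 such assignment(s).
  A=1, B=1, C=0, D=0, E=1
  A=1, B=1, C=0, D=1, E=1
  A=1, B=1, C=1, D=1, E=1

1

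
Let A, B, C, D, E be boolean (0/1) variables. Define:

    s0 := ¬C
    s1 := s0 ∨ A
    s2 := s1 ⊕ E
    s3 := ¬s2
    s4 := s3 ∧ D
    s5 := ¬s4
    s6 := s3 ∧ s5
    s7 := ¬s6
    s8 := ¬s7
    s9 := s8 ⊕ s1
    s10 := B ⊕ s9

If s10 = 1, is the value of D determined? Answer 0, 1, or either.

either

Both values of D occur among assignments with s10 = 1:
  D=0: A=0, B=0, C=0, D=0, E=0
  D=1: A=0, B=0, C=0, D=1, E=0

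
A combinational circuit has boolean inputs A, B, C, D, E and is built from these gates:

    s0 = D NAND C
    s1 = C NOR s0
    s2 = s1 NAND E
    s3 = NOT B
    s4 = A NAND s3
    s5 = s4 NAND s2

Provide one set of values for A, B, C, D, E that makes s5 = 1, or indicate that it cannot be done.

A=1, B=0, C=1, D=0, E=0

s5 = s4 NAND s2 must be 1, so at least one of s4, s2 is 0.
Check with A=1, B=0, C=1, D=0, E=0:
s0 = D NAND C = 0 NAND 1 = 1
s1 = C NOR s0 = 1 NOR 1 = 0
s2 = s1 NAND E = 0 NAND 0 = 1
s3 = NOT B = NOT 0 = 1
s4 = A NAND s3 = 1 NAND 1 = 0
s5 = s4 NAND s2 = 0 NAND 1 = 1
So s5 = 1 as required.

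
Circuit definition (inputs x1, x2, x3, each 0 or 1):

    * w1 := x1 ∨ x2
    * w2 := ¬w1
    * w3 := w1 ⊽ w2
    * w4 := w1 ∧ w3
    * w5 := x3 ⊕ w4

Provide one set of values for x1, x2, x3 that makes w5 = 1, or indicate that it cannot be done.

w5 = x3 ⊕ w4 must be 1, so x3 and w4 differ.
Check with x1=0 x2=0 x3=1:
w1 = x1 ∨ x2 = 0 ∨ 0 = 0
w2 = ¬w1 = ¬0 = 1
w3 = w1 ⊽ w2 = 0 ⊽ 1 = 0
w4 = w1 ∧ w3 = 0 ∧ 0 = 0
w5 = x3 ⊕ w4 = 1 ⊕ 0 = 1
So w5 = 1 as required.

x1=0 x2=0 x3=1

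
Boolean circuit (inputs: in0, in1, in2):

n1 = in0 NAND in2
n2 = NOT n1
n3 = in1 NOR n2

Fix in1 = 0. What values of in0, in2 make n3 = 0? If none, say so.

in0=1 in2=1

n3 = in1 NOR n2 must be 0, so at least one of in1, n2 is 1.
Check with in1 = 0 and in0=1, in2=1:
n1 = in0 NAND in2 = 1 NAND 1 = 0
n2 = NOT n1 = NOT 0 = 1
n3 = in1 NOR n2 = 0 NOR 1 = 0
So n3 = 0.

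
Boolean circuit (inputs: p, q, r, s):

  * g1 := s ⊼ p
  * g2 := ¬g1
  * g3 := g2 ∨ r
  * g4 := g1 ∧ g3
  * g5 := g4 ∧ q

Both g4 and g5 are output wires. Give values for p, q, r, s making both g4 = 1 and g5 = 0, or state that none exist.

Check with p=0, q=0, r=1, s=0:
g1 = s ⊼ p = 0 ⊼ 0 = 1
g2 = ¬g1 = ¬1 = 0
g3 = g2 ∨ r = 0 ∨ 1 = 1
g4 = g1 ∧ g3 = 1 ∧ 1 = 1
g5 = g4 ∧ q = 1 ∧ 0 = 0
So g4 = 1 and g5 = 0.

p=0, q=0, r=1, s=0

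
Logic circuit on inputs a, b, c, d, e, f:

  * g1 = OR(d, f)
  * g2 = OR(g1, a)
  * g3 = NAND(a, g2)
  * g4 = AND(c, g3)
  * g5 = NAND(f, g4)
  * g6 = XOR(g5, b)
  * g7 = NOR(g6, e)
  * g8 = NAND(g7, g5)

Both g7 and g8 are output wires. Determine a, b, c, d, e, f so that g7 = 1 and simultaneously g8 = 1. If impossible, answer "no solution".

Check with a=0 b=0 c=1 d=1 e=0 f=1:
g1 = OR(d, f) = OR(1, 1) = 1
g2 = OR(g1, a) = OR(1, 0) = 1
g3 = NAND(a, g2) = NAND(0, 1) = 1
g4 = AND(c, g3) = AND(1, 1) = 1
g5 = NAND(f, g4) = NAND(1, 1) = 0
g6 = XOR(g5, b) = XOR(0, 0) = 0
g7 = NOR(g6, e) = NOR(0, 0) = 1
g8 = NAND(g7, g5) = NAND(1, 0) = 1
So g7 = 1 and g8 = 1.

a=0 b=0 c=1 d=1 e=0 f=1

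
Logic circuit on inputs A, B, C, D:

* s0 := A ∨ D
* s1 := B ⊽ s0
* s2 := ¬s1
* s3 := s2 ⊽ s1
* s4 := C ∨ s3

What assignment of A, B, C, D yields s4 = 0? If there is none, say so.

A=1, B=1, C=0, D=0

s4 = C ∨ s3 must be 0, so both C = 0 and s3 = 0.
s3 = s2 ⊽ s1 must be 0, so at least one of s2, s1 is 1.
Check with A=1, B=1, C=0, D=0:
s0 = A ∨ D = 1 ∨ 0 = 1
s1 = B ⊽ s0 = 1 ⊽ 1 = 0
s2 = ¬s1 = ¬0 = 1
s3 = s2 ⊽ s1 = 1 ⊽ 0 = 0
s4 = C ∨ s3 = 0 ∨ 0 = 0
So s4 = 0 as required.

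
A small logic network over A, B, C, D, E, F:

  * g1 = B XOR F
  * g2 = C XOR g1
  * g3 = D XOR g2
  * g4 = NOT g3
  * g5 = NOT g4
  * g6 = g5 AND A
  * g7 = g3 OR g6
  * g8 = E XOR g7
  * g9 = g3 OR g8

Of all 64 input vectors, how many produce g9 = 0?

16

g9 = g3 OR g8 must be 0, so both g3 = 0 and g8 = 0.
Enumerating the 64 input combinations, 16 give g9 = 0 and 48 give g9 = 1.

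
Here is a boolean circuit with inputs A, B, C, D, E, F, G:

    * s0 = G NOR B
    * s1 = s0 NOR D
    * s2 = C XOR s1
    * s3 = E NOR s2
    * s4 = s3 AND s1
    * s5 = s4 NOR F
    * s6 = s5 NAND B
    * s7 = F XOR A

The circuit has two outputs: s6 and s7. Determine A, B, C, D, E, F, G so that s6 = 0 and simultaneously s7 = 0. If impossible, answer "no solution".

A=0, B=1, C=0, D=1, E=1, F=0, G=0

Check with A=0, B=1, C=0, D=1, E=1, F=0, G=0:
s0 = G NOR B = 0 NOR 1 = 0
s1 = s0 NOR D = 0 NOR 1 = 0
s2 = C XOR s1 = 0 XOR 0 = 0
s3 = E NOR s2 = 1 NOR 0 = 0
s4 = s3 AND s1 = 0 AND 0 = 0
s5 = s4 NOR F = 0 NOR 0 = 1
s6 = s5 NAND B = 1 NAND 1 = 0
s7 = F XOR A = 0 XOR 0 = 0
So s6 = 0 and s7 = 0.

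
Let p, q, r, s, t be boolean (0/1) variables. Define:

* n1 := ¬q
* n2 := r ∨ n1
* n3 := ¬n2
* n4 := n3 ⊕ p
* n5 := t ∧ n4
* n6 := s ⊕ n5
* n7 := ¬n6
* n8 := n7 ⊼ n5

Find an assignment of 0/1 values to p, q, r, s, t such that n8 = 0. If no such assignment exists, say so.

p=0, q=1, r=0, s=1, t=1

n8 = n7 ⊼ n5 must be 0, so both n7 = 1 and n5 = 1.
n7 = ¬n6 must be 1, so n6 = 0.
Check with p=0, q=1, r=0, s=1, t=1:
n1 = ¬q = ¬1 = 0
n2 = r ∨ n1 = 0 ∨ 0 = 0
n3 = ¬n2 = ¬0 = 1
n4 = n3 ⊕ p = 1 ⊕ 0 = 1
n5 = t ∧ n4 = 1 ∧ 1 = 1
n6 = s ⊕ n5 = 1 ⊕ 1 = 0
n7 = ¬n6 = ¬0 = 1
n8 = n7 ⊼ n5 = 1 ⊼ 1 = 0
So n8 = 0 as required.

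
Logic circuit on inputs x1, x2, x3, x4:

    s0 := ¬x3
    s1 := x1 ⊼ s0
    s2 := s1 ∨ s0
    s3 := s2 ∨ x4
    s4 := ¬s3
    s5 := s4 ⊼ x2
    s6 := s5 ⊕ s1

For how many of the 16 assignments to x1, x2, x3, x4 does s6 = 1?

4

s6 = s5 ⊕ s1 must be 1, so s5 and s1 differ.
Satisfying assignments:
  x1=1, x2=0, x3=0, x4=0
  x1=1, x2=0, x3=0, x4=1
  x1=1, x2=1, x3=0, x4=0
  x1=1, x2=1, x3=0, x4=1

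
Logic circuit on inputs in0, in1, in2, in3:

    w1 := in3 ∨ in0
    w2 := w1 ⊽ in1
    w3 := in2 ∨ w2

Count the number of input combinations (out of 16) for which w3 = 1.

9

w3 = in2 ∨ w2 must be 1, so at least one of in2, w2 is 1.
Enumerating the 16 input combinations, 9 give w3 = 1 and 7 give w3 = 0.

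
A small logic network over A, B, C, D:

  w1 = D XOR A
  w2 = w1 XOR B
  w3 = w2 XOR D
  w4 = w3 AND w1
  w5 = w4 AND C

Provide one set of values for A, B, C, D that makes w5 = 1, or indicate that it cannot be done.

A=1 B=0 C=1 D=0

w5 = w4 AND C must be 1, so both w4 = 1 and C = 1.
w4 = w3 AND w1 must be 1, so both w3 = 1 and w1 = 1.
w3 = w2 XOR D must be 1, so w2 and D differ.
Check with A=1 B=0 C=1 D=0:
w1 = D XOR A = 0 XOR 1 = 1
w2 = w1 XOR B = 1 XOR 0 = 1
w3 = w2 XOR D = 1 XOR 0 = 1
w4 = w3 AND w1 = 1 AND 1 = 1
w5 = w4 AND C = 1 AND 1 = 1
So w5 = 1 as required.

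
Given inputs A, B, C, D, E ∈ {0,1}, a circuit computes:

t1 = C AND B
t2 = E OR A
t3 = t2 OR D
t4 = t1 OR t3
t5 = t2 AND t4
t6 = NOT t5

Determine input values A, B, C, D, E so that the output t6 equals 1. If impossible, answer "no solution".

Check with A=0, B=0, C=1, D=0, E=0:
t1 = C AND B = 1 AND 0 = 0
t2 = E OR A = 0 OR 0 = 0
t3 = t2 OR D = 0 OR 0 = 0
t4 = t1 OR t3 = 0 OR 0 = 0
t5 = t2 AND t4 = 0 AND 0 = 0
t6 = NOT t5 = NOT 0 = 1
So t6 = 1 as required.

A=0, B=0, C=1, D=0, E=0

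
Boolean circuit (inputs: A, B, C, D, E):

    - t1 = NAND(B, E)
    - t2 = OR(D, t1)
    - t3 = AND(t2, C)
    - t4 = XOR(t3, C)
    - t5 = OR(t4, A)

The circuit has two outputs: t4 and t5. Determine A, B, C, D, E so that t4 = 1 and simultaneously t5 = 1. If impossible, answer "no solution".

Check with A=1, B=1, C=1, D=0, E=1:
t1 = NAND(B, E) = NAND(1, 1) = 0
t2 = OR(D, t1) = OR(0, 0) = 0
t3 = AND(t2, C) = AND(0, 1) = 0
t4 = XOR(t3, C) = XOR(0, 1) = 1
t5 = OR(t4, A) = OR(1, 1) = 1
So t4 = 1 and t5 = 1.

A=1, B=1, C=1, D=0, E=1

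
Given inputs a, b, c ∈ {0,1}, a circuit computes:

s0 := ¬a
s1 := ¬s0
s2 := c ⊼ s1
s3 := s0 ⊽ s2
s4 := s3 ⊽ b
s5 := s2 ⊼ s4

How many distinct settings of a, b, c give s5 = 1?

5

s5 = s2 ⊼ s4 must be 1, so at least one of s2, s4 is 0.
Satisfying assignments:
  a=0, b=1, c=0
  a=0, b=1, c=1
  a=1, b=0, c=1
  a=1, b=1, c=0
  a=1, b=1, c=1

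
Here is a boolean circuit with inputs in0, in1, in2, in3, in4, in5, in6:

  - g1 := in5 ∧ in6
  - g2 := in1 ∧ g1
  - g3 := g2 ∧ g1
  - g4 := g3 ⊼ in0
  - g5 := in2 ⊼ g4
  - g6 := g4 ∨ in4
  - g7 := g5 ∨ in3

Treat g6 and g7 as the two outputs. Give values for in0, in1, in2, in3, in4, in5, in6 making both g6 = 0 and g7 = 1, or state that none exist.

Check with in0=1, in1=1, in2=0, in3=0, in4=0, in5=1, in6=1:
g1 = in5 ∧ in6 = 1 ∧ 1 = 1
g2 = in1 ∧ g1 = 1 ∧ 1 = 1
g3 = g2 ∧ g1 = 1 ∧ 1 = 1
g4 = g3 ⊼ in0 = 1 ⊼ 1 = 0
g5 = in2 ⊼ g4 = 0 ⊼ 0 = 1
g6 = g4 ∨ in4 = 0 ∨ 0 = 0
g7 = g5 ∨ in3 = 1 ∨ 0 = 1
So g6 = 0 and g7 = 1.

in0=1, in1=1, in2=0, in3=0, in4=0, in5=1, in6=1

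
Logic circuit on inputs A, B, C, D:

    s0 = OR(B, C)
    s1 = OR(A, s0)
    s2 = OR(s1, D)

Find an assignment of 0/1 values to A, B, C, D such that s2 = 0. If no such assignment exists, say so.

s2 = OR(s1, D) must be 0, so both s1 = 0 and D = 0.
s1 = OR(A, s0) must be 0, so both A = 0 and s0 = 0.
Check with A=0 B=0 C=0 D=0:
s0 = OR(B, C) = OR(0, 0) = 0
s1 = OR(A, s0) = OR(0, 0) = 0
s2 = OR(s1, D) = OR(0, 0) = 0
So s2 = 0 as required.

A=0 B=0 C=0 D=0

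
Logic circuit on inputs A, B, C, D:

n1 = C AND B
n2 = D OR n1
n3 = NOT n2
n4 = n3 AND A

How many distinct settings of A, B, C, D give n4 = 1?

3

n4 = n3 AND A must be 1, so both n3 = 1 and A = 1.
n3 = NOT n2 must be 1, so n2 = 0.
Satisfying assignments:
  A=1, B=0, C=0, D=0
  A=1, B=0, C=1, D=0
  A=1, B=1, C=0, D=0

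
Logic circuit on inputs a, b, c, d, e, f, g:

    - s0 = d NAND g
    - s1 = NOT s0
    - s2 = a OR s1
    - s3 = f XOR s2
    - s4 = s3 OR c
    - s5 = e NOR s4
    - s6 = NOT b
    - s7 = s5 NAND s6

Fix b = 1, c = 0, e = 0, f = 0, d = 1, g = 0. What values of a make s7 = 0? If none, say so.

no solution exists

With b = 1, c = 0, e = 0, f = 0, d = 1, g = 0 fixed, none of the 2 settings of a give s7 = 0.
For example, with a=0:
s0 = d NAND g = 1 NAND 0 = 1
s1 = NOT s0 = NOT 1 = 0
s2 = a OR s1 = 0 OR 0 = 0
s3 = f XOR s2 = 0 XOR 0 = 0
s4 = s3 OR c = 0 OR 0 = 0
s5 = e NOR s4 = 0 NOR 0 = 1
s6 = NOT b = NOT 1 = 0
s7 = s5 NAND s6 = 1 NAND 0 = 1
giving s7 = 1 ≠ 0.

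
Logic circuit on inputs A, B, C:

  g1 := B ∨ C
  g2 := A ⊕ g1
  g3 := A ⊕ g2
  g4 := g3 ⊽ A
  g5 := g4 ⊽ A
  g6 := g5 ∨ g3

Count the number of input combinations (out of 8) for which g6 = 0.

g6 = g5 ∨ g3 must be 0, so both g5 = 0 and g3 = 0.
g5 = g4 ⊽ A must be 0, so at least one of g4, A is 1.
Satisfying assignments:
  A=0, B=0, C=0
  A=1, B=0, C=0

2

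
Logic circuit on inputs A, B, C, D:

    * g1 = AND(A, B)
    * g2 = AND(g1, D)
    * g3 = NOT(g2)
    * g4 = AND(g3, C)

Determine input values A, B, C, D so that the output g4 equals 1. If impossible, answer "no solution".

A=0, B=1, C=1, D=1

Check with A=0, B=1, C=1, D=1:
g1 = AND(A, B) = AND(0, 1) = 0
g2 = AND(g1, D) = AND(0, 1) = 0
g3 = NOT(g2) = NOT 0 = 1
g4 = AND(g3, C) = AND(1, 1) = 1
So g4 = 1 as required.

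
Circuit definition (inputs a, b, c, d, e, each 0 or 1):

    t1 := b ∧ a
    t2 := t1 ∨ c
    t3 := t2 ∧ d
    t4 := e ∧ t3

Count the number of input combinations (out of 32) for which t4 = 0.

27

t4 = e ∧ t3 must be 0, so at least one of e, t3 is 0.
Enumerating the 32 input combinations, 27 give t4 = 0 and 5 give t4 = 1.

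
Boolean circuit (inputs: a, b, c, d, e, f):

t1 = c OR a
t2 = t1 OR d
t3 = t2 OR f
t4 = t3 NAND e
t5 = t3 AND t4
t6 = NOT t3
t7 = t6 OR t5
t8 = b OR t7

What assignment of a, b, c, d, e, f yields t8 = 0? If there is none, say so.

a=1, b=0, c=1, d=0, e=1, f=1

t8 = b OR t7 must be 0, so both b = 0 and t7 = 0.
t7 = t6 OR t5 must be 0, so both t6 = 0 and t5 = 0.
Check with a=1, b=0, c=1, d=0, e=1, f=1:
t1 = c OR a = 1 OR 1 = 1
t2 = t1 OR d = 1 OR 0 = 1
t3 = t2 OR f = 1 OR 1 = 1
t4 = t3 NAND e = 1 NAND 1 = 0
t5 = t3 AND t4 = 1 AND 0 = 0
t6 = NOT t3 = NOT 1 = 0
t7 = t6 OR t5 = 0 OR 0 = 0
t8 = b OR t7 = 0 OR 0 = 0
So t8 = 0 as required.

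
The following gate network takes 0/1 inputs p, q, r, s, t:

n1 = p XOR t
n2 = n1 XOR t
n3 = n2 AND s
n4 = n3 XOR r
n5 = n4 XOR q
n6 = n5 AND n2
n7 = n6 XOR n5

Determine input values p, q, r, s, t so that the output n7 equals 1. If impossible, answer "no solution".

n7 = n6 XOR n5 must be 1, so n6 and n5 differ.
Check with p=0, q=1, r=0, s=0, t=0:
n1 = p XOR t = 0 XOR 0 = 0
n2 = n1 XOR t = 0 XOR 0 = 0
n3 = n2 AND s = 0 AND 0 = 0
n4 = n3 XOR r = 0 XOR 0 = 0
n5 = n4 XOR q = 0 XOR 1 = 1
n6 = n5 AND n2 = 1 AND 0 = 0
n7 = n6 XOR n5 = 0 XOR 1 = 1
So n7 = 1 as required.

p=0, q=1, r=0, s=0, t=0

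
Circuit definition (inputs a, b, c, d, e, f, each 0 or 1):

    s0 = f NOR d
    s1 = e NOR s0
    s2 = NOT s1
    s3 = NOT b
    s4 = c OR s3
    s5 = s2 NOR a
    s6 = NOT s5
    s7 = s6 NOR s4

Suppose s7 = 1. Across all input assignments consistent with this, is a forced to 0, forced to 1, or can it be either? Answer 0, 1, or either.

0

s7 = s6 NOR s4 must be 1, so both s6 = 0 and s4 = 0.
s6 = NOT s5 must be 0, so s5 = 1.
s4 = c OR s3 must be 0, so both c = 0 and s3 = 0.
Every assignment with s7 = 1 has a = 0; there are 3 such assignment(s).
  a=0, b=1, c=0, d=0, e=0, f=1
  a=0, b=1, c=0, d=1, e=0, f=0
  a=0, b=1, c=0, d=1, e=0, f=1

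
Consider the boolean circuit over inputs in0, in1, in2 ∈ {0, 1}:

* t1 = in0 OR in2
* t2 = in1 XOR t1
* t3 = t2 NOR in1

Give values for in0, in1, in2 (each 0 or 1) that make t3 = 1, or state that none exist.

Check with in0=0, in1=0, in2=0:
t1 = in0 OR in2 = 0 OR 0 = 0
t2 = in1 XOR t1 = 0 XOR 0 = 0
t3 = t2 NOR in1 = 0 NOR 0 = 1
So t3 = 1 as required.

in0=0, in1=0, in2=0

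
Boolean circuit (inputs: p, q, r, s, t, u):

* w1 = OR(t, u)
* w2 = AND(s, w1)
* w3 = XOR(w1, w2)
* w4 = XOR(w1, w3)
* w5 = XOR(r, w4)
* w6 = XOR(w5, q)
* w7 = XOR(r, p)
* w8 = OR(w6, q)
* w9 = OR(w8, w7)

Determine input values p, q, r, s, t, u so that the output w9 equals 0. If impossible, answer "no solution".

w9 = OR(w8, w7) must be 0, so both w8 = 0 and w7 = 0.
w8 = OR(w6, q) must be 0, so both w6 = 0 and q = 0.
Check with p=0 q=0 r=0 s=0 t=1 u=1:
w1 = OR(t, u) = OR(1, 1) = 1
w2 = AND(s, w1) = AND(0, 1) = 0
w3 = XOR(w1, w2) = XOR(1, 0) = 1
w4 = XOR(w1, w3) = XOR(1, 1) = 0
w5 = XOR(r, w4) = XOR(0, 0) = 0
w6 = XOR(w5, q) = XOR(0, 0) = 0
w7 = XOR(r, p) = XOR(0, 0) = 0
w8 = OR(w6, q) = OR(0, 0) = 0
w9 = OR(w8, w7) = OR(0, 0) = 0
So w9 = 0 as required.

p=0 q=0 r=0 s=0 t=1 u=1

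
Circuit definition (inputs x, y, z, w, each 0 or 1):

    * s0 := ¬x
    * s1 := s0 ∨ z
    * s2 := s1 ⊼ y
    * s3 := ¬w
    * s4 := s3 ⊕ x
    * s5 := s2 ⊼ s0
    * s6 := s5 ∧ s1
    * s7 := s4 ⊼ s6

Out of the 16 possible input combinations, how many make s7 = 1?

s7 = s4 ⊼ s6 must be 1, so at least one of s4, s6 is 0.
Enumerating the 16 input combinations, 12 give s7 = 1 and 4 give s7 = 0.

12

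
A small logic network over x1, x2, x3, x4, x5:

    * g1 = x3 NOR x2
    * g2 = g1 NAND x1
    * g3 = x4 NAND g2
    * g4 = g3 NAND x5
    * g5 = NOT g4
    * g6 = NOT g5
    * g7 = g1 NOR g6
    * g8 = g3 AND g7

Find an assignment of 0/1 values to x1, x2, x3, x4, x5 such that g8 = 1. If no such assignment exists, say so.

Check with x1=1 x2=0 x3=1 x4=0 x5=1:
g1 = x3 NOR x2 = 1 NOR 0 = 0
g2 = g1 NAND x1 = 0 NAND 1 = 1
g3 = x4 NAND g2 = 0 NAND 1 = 1
g4 = g3 NAND x5 = 1 NAND 1 = 0
g5 = NOT g4 = NOT 0 = 1
g6 = NOT g5 = NOT 1 = 0
g7 = g1 NOR g6 = 0 NOR 0 = 1
g8 = g3 AND g7 = 1 AND 1 = 1
So g8 = 1 as required.

x1=1 x2=0 x3=1 x4=0 x5=1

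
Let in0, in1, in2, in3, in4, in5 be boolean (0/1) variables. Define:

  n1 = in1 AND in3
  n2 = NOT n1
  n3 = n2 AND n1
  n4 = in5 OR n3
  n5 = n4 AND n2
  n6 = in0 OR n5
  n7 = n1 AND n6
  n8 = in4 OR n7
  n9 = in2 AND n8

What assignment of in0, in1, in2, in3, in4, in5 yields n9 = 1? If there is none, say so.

in0=0, in1=1, in2=1, in3=1, in4=1, in5=1

n9 = in2 AND n8 must be 1, so both in2 = 1 and n8 = 1.
Check with in0=0, in1=1, in2=1, in3=1, in4=1, in5=1:
n1 = in1 AND in3 = 1 AND 1 = 1
n2 = NOT n1 = NOT 1 = 0
n3 = n2 AND n1 = 0 AND 1 = 0
n4 = in5 OR n3 = 1 OR 0 = 1
n5 = n4 AND n2 = 1 AND 0 = 0
n6 = in0 OR n5 = 0 OR 0 = 0
n7 = n1 AND n6 = 1 AND 0 = 0
n8 = in4 OR n7 = 1 OR 0 = 1
n9 = in2 AND n8 = 1 AND 1 = 1
So n9 = 1 as required.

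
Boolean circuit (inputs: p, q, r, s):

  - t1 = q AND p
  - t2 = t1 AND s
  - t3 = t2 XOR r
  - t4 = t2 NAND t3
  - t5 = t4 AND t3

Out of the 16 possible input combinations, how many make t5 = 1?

7

t5 = t4 AND t3 must be 1, so both t4 = 1 and t3 = 1.
t4 = t2 NAND t3 must be 1, so at least one of t2, t3 is 0.
Enumerating the 16 input combinations, 7 give t5 = 1 and 9 give t5 = 0.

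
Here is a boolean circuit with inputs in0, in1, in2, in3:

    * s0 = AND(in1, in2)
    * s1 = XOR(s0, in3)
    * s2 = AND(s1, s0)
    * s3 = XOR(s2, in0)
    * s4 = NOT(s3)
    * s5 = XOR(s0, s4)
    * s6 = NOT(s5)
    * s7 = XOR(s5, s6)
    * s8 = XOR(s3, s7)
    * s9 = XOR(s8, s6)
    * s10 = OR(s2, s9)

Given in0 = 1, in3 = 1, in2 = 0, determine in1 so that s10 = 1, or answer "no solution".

Check with in0 = 1, in3 = 1, in2 = 0 and in1=0:
s0 = AND(in1, in2) = AND(0, 0) = 0
s1 = XOR(s0, in3) = XOR(0, 1) = 1
s2 = AND(s1, s0) = AND(1, 0) = 0
s3 = XOR(s2, in0) = XOR(0, 1) = 1
s4 = NOT(s3) = NOT 1 = 0
s5 = XOR(s0, s4) = XOR(0, 0) = 0
s6 = NOT(s5) = NOT 0 = 1
s7 = XOR(s5, s6) = XOR(0, 1) = 1
s8 = XOR(s3, s7) = XOR(1, 1) = 0
s9 = XOR(s8, s6) = XOR(0, 1) = 1
s10 = OR(s2, s9) = OR(0, 1) = 1
So s10 = 1.

in1=0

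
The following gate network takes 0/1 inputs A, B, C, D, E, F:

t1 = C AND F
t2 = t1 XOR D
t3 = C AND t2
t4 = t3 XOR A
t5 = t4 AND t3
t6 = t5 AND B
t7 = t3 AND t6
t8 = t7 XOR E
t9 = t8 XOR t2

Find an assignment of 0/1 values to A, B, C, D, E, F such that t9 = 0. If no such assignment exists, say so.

A=1, B=1, C=1, D=0, E=1, F=1

t9 = t8 XOR t2 must be 0, so t8 and t2 are equal.
Check with A=1, B=1, C=1, D=0, E=1, F=1:
t1 = C AND F = 1 AND 1 = 1
t2 = t1 XOR D = 1 XOR 0 = 1
t3 = C AND t2 = 1 AND 1 = 1
t4 = t3 XOR A = 1 XOR 1 = 0
t5 = t4 AND t3 = 0 AND 1 = 0
t6 = t5 AND B = 0 AND 1 = 0
t7 = t3 AND t6 = 1 AND 0 = 0
t8 = t7 XOR E = 0 XOR 1 = 1
t9 = t8 XOR t2 = 1 XOR 1 = 0
So t9 = 0 as required.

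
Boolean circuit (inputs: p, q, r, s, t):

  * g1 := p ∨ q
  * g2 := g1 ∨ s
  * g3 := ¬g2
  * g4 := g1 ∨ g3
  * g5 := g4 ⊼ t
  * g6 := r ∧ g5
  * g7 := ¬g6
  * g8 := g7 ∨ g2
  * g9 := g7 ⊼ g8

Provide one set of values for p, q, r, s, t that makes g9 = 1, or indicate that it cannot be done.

g9 = g7 ⊼ g8 must be 1, so at least one of g7, g8 is 0.
Check with p=0, q=0, r=1, s=0, t=0:
g1 = p ∨ q = 0 ∨ 0 = 0
g2 = g1 ∨ s = 0 ∨ 0 = 0
g3 = ¬g2 = ¬0 = 1
g4 = g1 ∨ g3 = 0 ∨ 1 = 1
g5 = g4 ⊼ t = 1 ⊼ 0 = 1
g6 = r ∧ g5 = 1 ∧ 1 = 1
g7 = ¬g6 = ¬1 = 0
g8 = g7 ∨ g2 = 0 ∨ 0 = 0
g9 = g7 ⊼ g8 = 0 ⊼ 0 = 1
So g9 = 1 as required.

p=0, q=0, r=1, s=0, t=0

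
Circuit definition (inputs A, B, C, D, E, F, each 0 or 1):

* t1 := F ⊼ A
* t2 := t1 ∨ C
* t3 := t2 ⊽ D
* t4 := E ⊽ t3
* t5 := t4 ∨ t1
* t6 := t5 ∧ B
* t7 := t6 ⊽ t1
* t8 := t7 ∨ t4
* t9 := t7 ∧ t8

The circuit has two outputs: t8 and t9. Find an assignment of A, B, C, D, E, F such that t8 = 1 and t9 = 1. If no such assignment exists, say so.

Check with A=1, B=0, C=0, D=0, E=1, F=1:
t1 = F ⊼ A = 1 ⊼ 1 = 0
t2 = t1 ∨ C = 0 ∨ 0 = 0
t3 = t2 ⊽ D = 0 ⊽ 0 = 1
t4 = E ⊽ t3 = 1 ⊽ 1 = 0
t5 = t4 ∨ t1 = 0 ∨ 0 = 0
t6 = t5 ∧ B = 0 ∧ 0 = 0
t7 = t6 ⊽ t1 = 0 ⊽ 0 = 1
t8 = t7 ∨ t4 = 1 ∨ 0 = 1
t9 = t7 ∧ t8 = 1 ∧ 1 = 1
So t8 = 1 and t9 = 1.

A=1, B=0, C=0, D=0, E=1, F=1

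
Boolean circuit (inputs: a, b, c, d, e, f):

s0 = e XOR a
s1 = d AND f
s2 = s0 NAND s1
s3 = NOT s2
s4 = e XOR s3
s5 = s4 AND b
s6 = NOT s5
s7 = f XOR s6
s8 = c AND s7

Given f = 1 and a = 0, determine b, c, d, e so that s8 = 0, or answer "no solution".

s8 = c AND s7 must be 0, so at least one of c, s7 is 0.
Check with f = 1 and a = 0 and b=0, c=1, d=0, e=1:
s0 = e XOR a = 1 XOR 0 = 1
s1 = d AND f = 0 AND 1 = 0
s2 = s0 NAND s1 = 1 NAND 0 = 1
s3 = NOT s2 = NOT 1 = 0
s4 = e XOR s3 = 1 XOR 0 = 1
s5 = s4 AND b = 1 AND 0 = 0
s6 = NOT s5 = NOT 0 = 1
s7 = f XOR s6 = 1 XOR 1 = 0
s8 = c AND s7 = 1 AND 0 = 0
So s8 = 0.

b=0, c=1, d=0, e=1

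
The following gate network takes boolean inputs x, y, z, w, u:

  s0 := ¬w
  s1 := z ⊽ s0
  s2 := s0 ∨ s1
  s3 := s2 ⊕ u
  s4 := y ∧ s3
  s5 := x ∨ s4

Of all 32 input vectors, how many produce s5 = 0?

12

s5 = x ∨ s4 must be 0, so both x = 0 and s4 = 0.
Enumerating the 32 input combinations, 12 give s5 = 0 and 20 give s5 = 1.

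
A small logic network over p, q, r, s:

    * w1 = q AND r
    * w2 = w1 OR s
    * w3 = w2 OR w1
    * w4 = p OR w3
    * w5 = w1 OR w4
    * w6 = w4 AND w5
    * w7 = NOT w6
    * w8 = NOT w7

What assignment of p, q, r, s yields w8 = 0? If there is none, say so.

w8 = NOT w7 must be 0, so w7 = 1.
Check with p=0 q=1 r=0 s=0:
w1 = q AND r = 1 AND 0 = 0
w2 = w1 OR s = 0 OR 0 = 0
w3 = w2 OR w1 = 0 OR 0 = 0
w4 = p OR w3 = 0 OR 0 = 0
w5 = w1 OR w4 = 0 OR 0 = 0
w6 = w4 AND w5 = 0 AND 0 = 0
w7 = NOT w6 = NOT 0 = 1
w8 = NOT w7 = NOT 1 = 0
So w8 = 0 as required.

p=0 q=1 r=0 s=0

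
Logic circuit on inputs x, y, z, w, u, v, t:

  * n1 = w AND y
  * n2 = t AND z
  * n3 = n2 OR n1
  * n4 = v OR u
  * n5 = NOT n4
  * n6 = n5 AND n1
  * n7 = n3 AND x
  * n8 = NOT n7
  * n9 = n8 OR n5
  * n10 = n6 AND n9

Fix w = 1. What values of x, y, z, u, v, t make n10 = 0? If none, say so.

Check with w = 1 and x=0, y=0, z=0, u=1, v=0, t=0:
n1 = w AND y = 1 AND 0 = 0
n2 = t AND z = 0 AND 0 = 0
n3 = n2 OR n1 = 0 OR 0 = 0
n4 = v OR u = 0 OR 1 = 1
n5 = NOT n4 = NOT 1 = 0
n6 = n5 AND n1 = 0 AND 0 = 0
n7 = n3 AND x = 0 AND 0 = 0
n8 = NOT n7 = NOT 0 = 1
n9 = n8 OR n5 = 1 OR 0 = 1
n10 = n6 AND n9 = 0 AND 1 = 0
So n10 = 0.

x=0, y=0, z=0, u=1, v=0, t=0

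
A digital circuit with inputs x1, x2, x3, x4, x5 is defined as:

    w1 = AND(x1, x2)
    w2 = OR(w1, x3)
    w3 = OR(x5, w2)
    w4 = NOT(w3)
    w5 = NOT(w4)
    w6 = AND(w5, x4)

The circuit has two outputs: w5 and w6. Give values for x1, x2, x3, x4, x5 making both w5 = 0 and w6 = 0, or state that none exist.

Check with x1=0 x2=0 x3=0 x4=1 x5=0:
w1 = AND(x1, x2) = AND(0, 0) = 0
w2 = OR(w1, x3) = OR(0, 0) = 0
w3 = OR(x5, w2) = OR(0, 0) = 0
w4 = NOT(w3) = NOT 0 = 1
w5 = NOT(w4) = NOT 1 = 0
w6 = AND(w5, x4) = AND(0, 1) = 0
So w5 = 0 and w6 = 0.

x1=0 x2=0 x3=0 x4=1 x5=0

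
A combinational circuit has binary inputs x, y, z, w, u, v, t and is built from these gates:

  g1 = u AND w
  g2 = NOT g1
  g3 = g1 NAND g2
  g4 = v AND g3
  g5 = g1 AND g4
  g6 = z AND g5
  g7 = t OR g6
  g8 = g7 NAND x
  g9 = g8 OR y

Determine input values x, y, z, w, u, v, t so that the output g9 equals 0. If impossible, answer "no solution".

x=1, y=0, z=0, w=0, u=1, v=0, t=1

g9 = g8 OR y must be 0, so both g8 = 0 and y = 0.
Check with x=1, y=0, z=0, w=0, u=1, v=0, t=1:
g1 = u AND w = 1 AND 0 = 0
g2 = NOT g1 = NOT 0 = 1
g3 = g1 NAND g2 = 0 NAND 1 = 1
g4 = v AND g3 = 0 AND 1 = 0
g5 = g1 AND g4 = 0 AND 0 = 0
g6 = z AND g5 = 0 AND 0 = 0
g7 = t OR g6 = 1 OR 0 = 1
g8 = g7 NAND x = 1 NAND 1 = 0
g9 = g8 OR y = 0 OR 0 = 0
So g9 = 0 as required.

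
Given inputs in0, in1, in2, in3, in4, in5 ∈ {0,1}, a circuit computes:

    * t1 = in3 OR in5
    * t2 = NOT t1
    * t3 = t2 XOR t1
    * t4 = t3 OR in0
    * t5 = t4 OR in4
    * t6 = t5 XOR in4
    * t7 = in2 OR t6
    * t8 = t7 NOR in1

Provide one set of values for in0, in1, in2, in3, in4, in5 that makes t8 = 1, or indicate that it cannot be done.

t8 = t7 NOR in1 must be 1, so both t7 = 0 and in1 = 0.
Check with in0=1 in1=0 in2=0 in3=1 in4=1 in5=1:
t1 = in3 OR in5 = 1 OR 1 = 1
t2 = NOT t1 = NOT 1 = 0
t3 = t2 XOR t1 = 0 XOR 1 = 1
t4 = t3 OR in0 = 1 OR 1 = 1
t5 = t4 OR in4 = 1 OR 1 = 1
t6 = t5 XOR in4 = 1 XOR 1 = 0
t7 = in2 OR t6 = 0 OR 0 = 0
t8 = t7 NOR in1 = 0 NOR 0 = 1
So t8 = 1 as required.

in0=1 in1=0 in2=0 in3=1 in4=1 in5=1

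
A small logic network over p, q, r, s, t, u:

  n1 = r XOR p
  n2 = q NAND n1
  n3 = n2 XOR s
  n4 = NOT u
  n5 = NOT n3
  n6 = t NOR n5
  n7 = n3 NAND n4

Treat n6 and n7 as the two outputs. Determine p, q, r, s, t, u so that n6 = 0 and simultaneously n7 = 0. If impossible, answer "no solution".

p=0, q=1, r=1, s=1, t=1, u=0

Check with p=0, q=1, r=1, s=1, t=1, u=0:
n1 = r XOR p = 1 XOR 0 = 1
n2 = q NAND n1 = 1 NAND 1 = 0
n3 = n2 XOR s = 0 XOR 1 = 1
n4 = NOT u = NOT 0 = 1
n5 = NOT n3 = NOT 1 = 0
n6 = t NOR n5 = 1 NOR 0 = 0
n7 = n3 NAND n4 = 1 NAND 1 = 0
So n6 = 0 and n7 = 0.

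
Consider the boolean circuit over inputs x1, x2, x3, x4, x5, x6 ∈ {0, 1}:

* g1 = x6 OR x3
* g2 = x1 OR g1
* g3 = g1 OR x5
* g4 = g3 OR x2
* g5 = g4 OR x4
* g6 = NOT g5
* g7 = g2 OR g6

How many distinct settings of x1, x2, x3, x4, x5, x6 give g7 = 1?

57

g7 = g2 OR g6 must be 1, so at least one of g2, g6 is 1.
Enumerating the 64 input combinations, 57 give g7 = 1 and 7 give g7 = 0.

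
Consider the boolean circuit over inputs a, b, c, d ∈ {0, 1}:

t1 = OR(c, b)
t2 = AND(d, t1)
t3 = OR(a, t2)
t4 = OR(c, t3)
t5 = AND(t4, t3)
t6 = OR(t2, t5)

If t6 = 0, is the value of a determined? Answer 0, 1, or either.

t6 = OR(t2, t5) must be 0, so both t2 = 0 and t5 = 0.
t2 = AND(d, t1) must be 0, so at least one of d, t1 is 0.
Every assignment with t6 = 0 has a = 0; there are 5 such assignment(s).

0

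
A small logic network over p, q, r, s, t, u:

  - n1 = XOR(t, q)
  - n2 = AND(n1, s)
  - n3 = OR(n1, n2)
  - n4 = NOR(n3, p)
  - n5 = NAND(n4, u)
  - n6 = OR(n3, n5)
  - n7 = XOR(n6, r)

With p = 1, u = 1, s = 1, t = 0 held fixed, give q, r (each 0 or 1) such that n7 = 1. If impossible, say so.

q=0 r=0

n7 = XOR(n6, r) must be 1, so n6 and r differ.
Check with p = 1, u = 1, s = 1, t = 0 and q=0, r=0:
n1 = XOR(t, q) = XOR(0, 0) = 0
n2 = AND(n1, s) = AND(0, 1) = 0
n3 = OR(n1, n2) = OR(0, 0) = 0
n4 = NOR(n3, p) = NOR(0, 1) = 0
n5 = NAND(n4, u) = NAND(0, 1) = 1
n6 = OR(n3, n5) = OR(0, 1) = 1
n7 = XOR(n6, r) = XOR(1, 0) = 1
So n7 = 1.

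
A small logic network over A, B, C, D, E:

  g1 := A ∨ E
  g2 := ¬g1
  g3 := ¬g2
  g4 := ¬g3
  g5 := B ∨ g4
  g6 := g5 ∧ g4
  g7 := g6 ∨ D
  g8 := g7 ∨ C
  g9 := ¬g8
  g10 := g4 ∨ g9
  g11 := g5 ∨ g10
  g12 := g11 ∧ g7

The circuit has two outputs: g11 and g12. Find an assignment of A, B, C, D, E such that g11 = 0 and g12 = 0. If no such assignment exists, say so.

Check with A=1 B=0 C=1 D=0 E=1:
g1 = A ∨ E = 1 ∨ 1 = 1
g2 = ¬g1 = ¬1 = 0
g3 = ¬g2 = ¬0 = 1
g4 = ¬g3 = ¬1 = 0
g5 = B ∨ g4 = 0 ∨ 0 = 0
g6 = g5 ∧ g4 = 0 ∧ 0 = 0
g7 = g6 ∨ D = 0 ∨ 0 = 0
g8 = g7 ∨ C = 0 ∨ 1 = 1
g9 = ¬g8 = ¬1 = 0
g10 = g4 ∨ g9 = 0 ∨ 0 = 0
g11 = g5 ∨ g10 = 0 ∨ 0 = 0
g12 = g11 ∧ g7 = 0 ∧ 0 = 0
So g11 = 0 and g12 = 0.

A=1 B=0 C=1 D=0 E=1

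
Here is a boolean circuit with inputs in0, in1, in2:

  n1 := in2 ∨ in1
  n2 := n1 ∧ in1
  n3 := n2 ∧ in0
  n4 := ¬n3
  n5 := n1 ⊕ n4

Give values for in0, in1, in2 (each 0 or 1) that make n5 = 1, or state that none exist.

n5 = n1 ⊕ n4 must be 1, so n1 and n4 differ.
Check with in0=1 in1=0 in2=0:
n1 = in2 ∨ in1 = 0 ∨ 0 = 0
n2 = n1 ∧ in1 = 0 ∧ 0 = 0
n3 = n2 ∧ in0 = 0 ∧ 1 = 0
n4 = ¬n3 = ¬0 = 1
n5 = n1 ⊕ n4 = 0 ⊕ 1 = 1
So n5 = 1 as required.

in0=1 in1=0 in2=0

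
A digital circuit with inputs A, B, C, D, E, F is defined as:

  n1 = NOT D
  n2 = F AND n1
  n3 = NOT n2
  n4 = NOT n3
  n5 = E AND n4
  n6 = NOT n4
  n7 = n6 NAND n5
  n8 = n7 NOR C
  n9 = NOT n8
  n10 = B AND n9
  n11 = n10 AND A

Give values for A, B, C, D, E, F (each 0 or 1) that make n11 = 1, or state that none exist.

A=1, B=1, C=1, D=1, E=0, F=1

n11 = n10 AND A must be 1, so both n10 = 1 and A = 1.
n10 = B AND n9 must be 1, so both B = 1 and n9 = 1.
Check with A=1, B=1, C=1, D=1, E=0, F=1:
n1 = NOT D = NOT 1 = 0
n2 = F AND n1 = 1 AND 0 = 0
n3 = NOT n2 = NOT 0 = 1
n4 = NOT n3 = NOT 1 = 0
n5 = E AND n4 = 0 AND 0 = 0
n6 = NOT n4 = NOT 0 = 1
n7 = n6 NAND n5 = 1 NAND 0 = 1
n8 = n7 NOR C = 1 NOR 1 = 0
n9 = NOT n8 = NOT 0 = 1
n10 = B AND n9 = 1 AND 1 = 1
n11 = n10 AND A = 1 AND 1 = 1
So n11 = 1 as required.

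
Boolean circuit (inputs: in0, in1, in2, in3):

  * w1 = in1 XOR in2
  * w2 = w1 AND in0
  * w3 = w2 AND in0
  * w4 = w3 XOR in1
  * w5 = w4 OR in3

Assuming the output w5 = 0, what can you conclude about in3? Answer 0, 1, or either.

w5 = w4 OR in3 must be 0, so both w4 = 0 and in3 = 0.
Every assignment with w5 = 0 has in3 = 0; there are 4 such assignment(s).
  in0=0, in1=0, in2=0, in3=0
  in0=0, in1=0, in2=1, in3=0
  in0=1, in1=0, in2=0, in3=0
  in0=1, in1=1, in2=0, in3=0

0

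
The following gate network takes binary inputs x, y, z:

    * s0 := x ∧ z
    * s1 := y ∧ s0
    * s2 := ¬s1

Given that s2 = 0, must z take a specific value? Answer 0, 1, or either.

1

s2 = ¬s1 must be 0, so s1 = 1.
s1 = y ∧ s0 must be 1, so both y = 1 and s0 = 1.
Every assignment with s2 = 0 has z = 1; there are 1 such assignment(s).
  x=1, y=1, z=1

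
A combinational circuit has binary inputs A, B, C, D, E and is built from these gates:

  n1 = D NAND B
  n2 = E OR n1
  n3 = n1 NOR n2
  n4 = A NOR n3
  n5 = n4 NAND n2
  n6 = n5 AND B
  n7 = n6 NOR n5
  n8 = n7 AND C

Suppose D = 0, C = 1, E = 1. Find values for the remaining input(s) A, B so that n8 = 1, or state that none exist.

Check with D = 0, C = 1, E = 1 and A=0, B=1:
n1 = D NAND B = 0 NAND 1 = 1
n2 = E OR n1 = 1 OR 1 = 1
n3 = n1 NOR n2 = 1 NOR 1 = 0
n4 = A NOR n3 = 0 NOR 0 = 1
n5 = n4 NAND n2 = 1 NAND 1 = 0
n6 = n5 AND B = 0 AND 1 = 0
n7 = n6 NOR n5 = 0 NOR 0 = 1
n8 = n7 AND C = 1 AND 1 = 1
So n8 = 1.

A=0, B=1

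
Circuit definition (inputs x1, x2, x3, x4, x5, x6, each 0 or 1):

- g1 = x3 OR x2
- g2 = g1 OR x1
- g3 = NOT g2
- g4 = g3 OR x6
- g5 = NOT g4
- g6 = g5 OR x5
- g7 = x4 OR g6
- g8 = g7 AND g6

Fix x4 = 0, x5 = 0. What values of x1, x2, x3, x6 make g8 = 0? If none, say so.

x1=0, x2=1, x3=0, x6=1

Check with x4 = 0, x5 = 0 and x1=0, x2=1, x3=0, x6=1:
g1 = x3 OR x2 = 0 OR 1 = 1
g2 = g1 OR x1 = 1 OR 0 = 1
g3 = NOT g2 = NOT 1 = 0
g4 = g3 OR x6 = 0 OR 1 = 1
g5 = NOT g4 = NOT 1 = 0
g6 = g5 OR x5 = 0 OR 0 = 0
g7 = x4 OR g6 = 0 OR 0 = 0
g8 = g7 AND g6 = 0 AND 0 = 0
So g8 = 0.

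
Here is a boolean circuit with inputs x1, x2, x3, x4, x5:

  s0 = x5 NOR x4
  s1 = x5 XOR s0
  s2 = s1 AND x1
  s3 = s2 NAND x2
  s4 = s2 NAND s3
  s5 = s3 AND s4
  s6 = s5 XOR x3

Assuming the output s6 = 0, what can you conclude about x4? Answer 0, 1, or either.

either

Both values of x4 occur among assignments with s6 = 0:
  x4=0: x1=0, x2=0, x3=1, x4=0, x5=0
  x4=1: x1=0, x2=0, x3=1, x4=1, x5=0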